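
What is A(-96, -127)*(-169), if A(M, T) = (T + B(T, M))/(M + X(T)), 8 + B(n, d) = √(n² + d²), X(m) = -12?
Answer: -845/4 + 169*√25345/108 ≈ 37.870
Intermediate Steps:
B(n, d) = -8 + √(d² + n²) (B(n, d) = -8 + √(n² + d²) = -8 + √(d² + n²))
A(M, T) = (-8 + T + √(M² + T²))/(-12 + M) (A(M, T) = (T + (-8 + √(M² + T²)))/(M - 12) = (-8 + T + √(M² + T²))/(-12 + M))
A(-96, -127)*(-169) = ((-8 - 127 + √((-96)² + (-127)²))/(-12 - 96))*(-169) = ((-8 - 127 + √(9216 + 16129))/(-108))*(-169) = -(-8 - 127 + √25345)/108*(-169) = -(-135 + √25345)/108*(-169) = (5/4 - √25345/108)*(-169) = -845/4 + 169*√25345/108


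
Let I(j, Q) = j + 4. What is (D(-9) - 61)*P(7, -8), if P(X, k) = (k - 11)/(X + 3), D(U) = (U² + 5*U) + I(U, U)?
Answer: 57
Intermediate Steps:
I(j, Q) = 4 + j
D(U) = 4 + U² + 6*U (D(U) = (U² + 5*U) + (4 + U) = 4 + U² + 6*U)
P(X, k) = (-11 + k)/(3 + X)
(D(-9) - 61)*P(7, -8) = ((4 + (-9)² + 6*(-9)) - 61)*((-11 - 8)/(3 + 7)) = ((4 + 81 - 54) - 61)*(-19/10) = (31 - 61)*((⅒)*(-19)) = -30*(-19/10) = 57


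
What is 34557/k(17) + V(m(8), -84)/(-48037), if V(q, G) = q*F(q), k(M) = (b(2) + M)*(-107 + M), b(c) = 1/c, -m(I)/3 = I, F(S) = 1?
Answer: -553325603/25219425 ≈ -21.940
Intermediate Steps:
m(I) = -3*I
k(M) = (1/2 + M)*(-107 + M)
V(q, G) = q (V(q, G) = q*1 = q)
34557/k(17) + V(m(8), -84)/(-48037) = 34557/(-107/2 + 17**2 - 213/2*17) - 3*8/(-48037) = 34557/(-107/2 + 289 - 3621/2) - 24*(-1/48037) = 34557/(-1575) + 24/48037 = 34557*(-1/1575) + 24/48037 = -11519/525 + 24/48037 = -553325603/25219425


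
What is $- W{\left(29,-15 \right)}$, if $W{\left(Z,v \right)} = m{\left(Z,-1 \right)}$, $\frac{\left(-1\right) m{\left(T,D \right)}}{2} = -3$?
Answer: $-6$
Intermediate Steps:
$m{\left(T,D \right)} = 6$ ($m{\left(T,D \right)} = \left(-2\right) \left(-3\right) = 6$)
$W{\left(Z,v \right)} = 6$
$- W{\left(29,-15 \right)} = \left(-1\right) 6 = -6$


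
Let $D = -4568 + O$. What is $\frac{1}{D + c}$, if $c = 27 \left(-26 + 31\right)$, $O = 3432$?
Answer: $- \frac{1}{1001} \approx -0.000999$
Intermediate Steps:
$c = 135$ ($c = 27 \cdot 5 = 135$)
$D = -1136$ ($D = -4568 + 3432 = -1136$)
$\frac{1}{D + c} = \frac{1}{-1136 + 135} = \frac{1}{-1001} = - \frac{1}{1001}$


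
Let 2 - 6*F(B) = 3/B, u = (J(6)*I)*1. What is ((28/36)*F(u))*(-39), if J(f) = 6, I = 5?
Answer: -1729/180 ≈ -9.6056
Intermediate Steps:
u = 30 (u = (6*5)*1 = 30*1 = 30)
F(B) = ⅓ - 1/(2*B)
((28/36)*F(u))*(-39) = ((28/36)*((⅙)*(-3 + 2*30)/30))*(-39) = ((28*(1/36))*((⅙)*(1/30)*(-3 + 60)))*(-39) = (7*((⅙)*(1/30)*57)/9)*(-39) = ((7/9)*(19/60))*(-39) = (133/540)*(-39) = -1729/180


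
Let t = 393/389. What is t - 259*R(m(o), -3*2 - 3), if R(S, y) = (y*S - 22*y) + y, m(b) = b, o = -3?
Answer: -21761823/389 ≈ -55943.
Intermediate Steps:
t = 393/389 (t = 393*(1/389) = 393/389 ≈ 1.0103)
R(S, y) = -21*y + S*y (R(S, y) = (S*y - 22*y) + y = (-22*y + S*y) + y = -21*y + S*y)
t - 259*R(m(o), -3*2 - 3) = 393/389 - 259*(-3*2 - 3)*(-21 - 3) = 393/389 - 259*(-6 - 3)*(-24) = 393/389 - (-2331)*(-24) = 393/389 - 259*216 = 393/389 - 55944 = -21761823/389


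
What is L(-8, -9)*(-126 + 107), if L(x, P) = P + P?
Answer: 342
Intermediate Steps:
L(x, P) = 2*P
L(-8, -9)*(-126 + 107) = (2*(-9))*(-126 + 107) = -18*(-19) = 342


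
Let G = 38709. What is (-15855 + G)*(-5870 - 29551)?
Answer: -809511534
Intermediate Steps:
(-15855 + G)*(-5870 - 29551) = (-15855 + 38709)*(-5870 - 29551) = 22854*(-35421) = -809511534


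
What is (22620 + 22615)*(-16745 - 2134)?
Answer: -853991565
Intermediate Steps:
(22620 + 22615)*(-16745 - 2134) = 45235*(-18879) = -853991565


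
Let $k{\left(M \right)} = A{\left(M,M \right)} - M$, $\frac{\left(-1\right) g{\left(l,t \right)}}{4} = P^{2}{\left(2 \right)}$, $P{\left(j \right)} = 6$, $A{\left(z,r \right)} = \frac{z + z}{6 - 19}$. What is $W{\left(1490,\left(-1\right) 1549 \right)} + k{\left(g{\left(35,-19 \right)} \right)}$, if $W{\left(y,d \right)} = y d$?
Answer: $- \frac{30001970}{13} \approx -2.3078 \cdot 10^{6}$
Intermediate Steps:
$A{\left(z,r \right)} = - \frac{2 z}{13}$ ($A{\left(z,r \right)} = \frac{2 z}{-13} = 2 z \left(- \frac{1}{13}\right) = - \frac{2 z}{13}$)
$g{\left(l,t \right)} = -144$ ($g{\left(l,t \right)} = - 4 \cdot 6^{2} = \left(-4\right) 36 = -144$)
$W{\left(y,d \right)} = d y$
$k{\left(M \right)} = - \frac{15 M}{13}$ ($k{\left(M \right)} = - \frac{2 M}{13} - M = - \frac{15 M}{13}$)
$W{\left(1490,\left(-1\right) 1549 \right)} + k{\left(g{\left(35,-19 \right)} \right)} = \left(-1\right) 1549 \cdot 1490 - - \frac{2160}{13} = \left(-1549\right) 1490 + \frac{2160}{13} = -2308010 + \frac{2160}{13} = - \frac{30001970}{13}$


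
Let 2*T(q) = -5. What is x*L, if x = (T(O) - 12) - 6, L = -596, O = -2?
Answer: 12218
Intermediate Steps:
T(q) = -5/2 (T(q) = (½)*(-5) = -5/2)
x = -41/2 (x = (-5/2 - 12) - 6 = -29/2 - 6 = -41/2 ≈ -20.500)
x*L = -41/2*(-596) = 12218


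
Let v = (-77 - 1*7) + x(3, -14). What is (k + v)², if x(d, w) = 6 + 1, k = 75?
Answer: 4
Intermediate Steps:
x(d, w) = 7
v = -77 (v = (-77 - 1*7) + 7 = (-77 - 7) + 7 = -84 + 7 = -77)
(k + v)² = (75 - 77)² = (-2)² = 4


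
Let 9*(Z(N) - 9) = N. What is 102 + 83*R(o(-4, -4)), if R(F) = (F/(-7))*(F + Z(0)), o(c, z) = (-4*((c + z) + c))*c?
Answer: -2915574/7 ≈ -4.1651e+5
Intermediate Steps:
Z(N) = 9 + N/9
o(c, z) = c*(-8*c - 4*z) (o(c, z) = (-4*(z + 2*c))*c = (-8*c - 4*z)*c = c*(-8*c - 4*z))
R(F) = -F*(9 + F)/7 (R(F) = (F/(-7))*(F + (9 + (1/9)*0)) = (F*(-1/7))*(F + (9 + 0)) = (-F/7)*(F + 9) = (-F/7)*(9 + F) = -F*(9 + F)/7)
102 + 83*R(o(-4, -4)) = 102 + 83*(-(-4*(-4)*(-4 + 2*(-4)))*(9 - 4*(-4)*(-4 + 2*(-4)))/7) = 102 + 83*(-(-4*(-4)*(-4 - 8))*(9 - 4*(-4)*(-4 - 8))/7) = 102 + 83*(-(-4*(-4)*(-12))*(9 - 4*(-4)*(-12))/7) = 102 + 83*(-1/7*(-192)*(9 - 192)) = 102 + 83*(-1/7*(-192)*(-183)) = 102 + 83*(-35136/7) = 102 - 2916288/7 = -2915574/7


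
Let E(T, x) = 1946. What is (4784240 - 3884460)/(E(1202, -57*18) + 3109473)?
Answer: 899780/3111419 ≈ 0.28919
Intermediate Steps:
(4784240 - 3884460)/(E(1202, -57*18) + 3109473) = (4784240 - 3884460)/(1946 + 3109473) = 899780/3111419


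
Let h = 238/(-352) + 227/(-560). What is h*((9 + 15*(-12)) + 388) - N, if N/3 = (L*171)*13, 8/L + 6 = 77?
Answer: -30806411/31240 ≈ -986.12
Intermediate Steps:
L = 8/71 (L = 8/(-6 + 77) = 8/71 ≈ 0.11268)
h = -3331/3080 (h = 238*(-1/352) + 227*(-1/560) = -119/176 - 227/560 = -3331/3080 ≈ -1.0815)
N = 53352/71 (N = 3*(((8/71)*171)*13) = 3*((1368/71)*13) = 3*(17784/71) = 53352/71 ≈ 751.44)
h*((9 + 15*(-12)) + 388) - N = -3331*((9 + 15*(-12)) + 388)/3080 - 1*53352/71 = -3331*((9 - 180) + 388)/3080 - 53352/71 = -3331*(-171 + 388)/3080 - 53352/71 = -3331/3080*217 - 53352/71 = -103261/440 - 53352/71 = -30806411/31240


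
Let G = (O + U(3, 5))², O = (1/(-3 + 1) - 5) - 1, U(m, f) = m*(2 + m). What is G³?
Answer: 24137569/64 ≈ 3.7715e+5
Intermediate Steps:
O = -13/2 (O = (1/(-2) - 5) - 1 = (-½ - 5) - 1 = -11/2 - 1 = -13/2 ≈ -6.5000)
G = 289/4 (G = (-13/2 + 3*(2 + 3))² = (-13/2 + 3*5)² = (-13/2 + 15)² = (17/2)² = 289/4 ≈ 72.250)
G³ = (289/4)³ = 24137569/64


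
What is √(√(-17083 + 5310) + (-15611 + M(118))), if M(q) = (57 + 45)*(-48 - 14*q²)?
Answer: √(-19903979 + I*√11773) ≈ 0.01 + 4461.4*I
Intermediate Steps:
M(q) = -4896 - 1428*q² (M(q) = 102*(-48 - 14*q²) = -4896 - 1428*q²)
√(√(-17083 + 5310) + (-15611 + M(118))) = √(√(-17083 + 5310) + (-15611 + (-4896 - 1428*118²))) = √(√(-11773) + (-15611 + (-4896 - 1428*13924))) = √(I*√11773 + (-15611 + (-4896 - 19883472))) = √(I*√11773 + (-15611 - 19888368)) = √(I*√11773 - 19903979) = √(-19903979 + I*√11773)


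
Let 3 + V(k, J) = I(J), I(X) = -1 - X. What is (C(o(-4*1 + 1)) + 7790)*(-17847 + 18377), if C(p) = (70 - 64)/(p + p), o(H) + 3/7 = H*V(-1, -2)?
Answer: 53676810/13 ≈ 4.1290e+6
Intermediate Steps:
V(k, J) = -4 - J (V(k, J) = -3 + (-1 - J) = -4 - J)
o(H) = -3/7 - 2*H (o(H) = -3/7 + H*(-4 - 1*(-2)) = -3/7 + H*(-4 + 2) = -3/7 + H*(-2) = -3/7 - 2*H)
C(p) = 3/p (C(p) = 6/((2*p)) = 6*(1/(2*p)) = 3/p)
(C(o(-4*1 + 1)) + 7790)*(-17847 + 18377) = (3/(-3/7 - 2*(-4*1 + 1)) + 7790)*(-17847 + 18377) = (3/(-3/7 - 2*(-4 + 1)) + 7790)*530 = (3/(-3/7 - 2*(-3)) + 7790)*530 = (3/(-3/7 + 6) + 7790)*530 = (3/(39/7) + 7790)*530 = (3*(7/39) + 7790)*530 = (7/13 + 7790)*530 = (101277/13)*530 = 53676810/13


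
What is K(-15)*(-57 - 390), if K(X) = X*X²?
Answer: 1508625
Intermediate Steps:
K(X) = X³
K(-15)*(-57 - 390) = (-15)³*(-57 - 390) = -3375*(-447) = 1508625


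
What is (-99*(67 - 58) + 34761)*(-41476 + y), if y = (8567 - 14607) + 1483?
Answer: -1559137710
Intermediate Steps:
y = -4557 (y = -6040 + 1483 = -4557)
(-99*(67 - 58) + 34761)*(-41476 + y) = (-99*(67 - 58) + 34761)*(-41476 - 4557) = (-99*9 + 34761)*(-46033) = (-891 + 34761)*(-46033) = 33870*(-46033) = -1559137710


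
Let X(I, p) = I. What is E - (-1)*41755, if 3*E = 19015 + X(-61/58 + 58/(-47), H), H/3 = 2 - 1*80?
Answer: 393301049/8178 ≈ 48093.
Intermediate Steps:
H = -234 (H = 3*(2 - 1*80) = 3*(2 - 80) = 3*(-78) = -234)
E = 51828659/8178 (E = (19015 + (-61/58 + 58/(-47)))/3 = (19015 + (-61*1/58 + 58*(-1/47)))/3 = (19015 + (-61/58 - 58/47))/3 = (19015 - 6231/2726)/3 = (1/3)*(51828659/2726) = 51828659/8178 ≈ 6337.6)
E - (-1)*41755 = 51828659/8178 - (-1)*41755 = 51828659/8178 - 1*(-41755) = 51828659/8178 + 41755 = 393301049/8178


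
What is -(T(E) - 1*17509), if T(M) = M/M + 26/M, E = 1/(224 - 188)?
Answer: 16572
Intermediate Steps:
E = 1/36 ≈ 0.027778
T(M) = 1 + 26/M
-(T(E) - 1*17509) = -((26 + 1/36)/(1/36) - 1*17509) = -(36*(937/36) - 17509) = -(937 - 17509) = -1*(-16572) = 16572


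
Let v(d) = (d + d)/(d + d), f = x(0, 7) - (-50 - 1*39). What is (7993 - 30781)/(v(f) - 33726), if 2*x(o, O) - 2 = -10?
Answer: 22788/33725 ≈ 0.67570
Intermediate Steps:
x(o, O) = -4 (x(o, O) = 1 + (1/2)*(-10) = 1 - 5 = -4)
f = 85 (f = -4 - (-50 - 1*39) = -4 - (-50 - 39) = -4 - 1*(-89) = -4 + 89 = 85)
v(d) = 1 (v(d) = (2*d)/((2*d)) = (2*d)*(1/(2*d)) = 1)
(7993 - 30781)/(v(f) - 33726) = (7993 - 30781)/(1 - 33726) = -22788/(-33725) = -22788*(-1/33725) = 22788/33725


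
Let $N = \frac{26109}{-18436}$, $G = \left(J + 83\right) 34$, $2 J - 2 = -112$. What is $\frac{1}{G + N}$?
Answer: $\frac{18436}{17524963} \approx 0.001052$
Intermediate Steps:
$J = -55$ ($J = 1 + \frac{1}{2} \left(-112\right) = 1 - 56 = -55$)
$G = 952$ ($G = \left(-55 + 83\right) 34 = 28 \cdot 34 = 952$)
$N = - \frac{26109}{18436}$ ($N = 26109 \left(- \frac{1}{18436}\right) = - \frac{26109}{18436} \approx -1.4162$)
$\frac{1}{G + N} = \frac{1}{952 - \frac{26109}{18436}} = \frac{1}{\frac{17524963}{18436}} = \frac{18436}{17524963}$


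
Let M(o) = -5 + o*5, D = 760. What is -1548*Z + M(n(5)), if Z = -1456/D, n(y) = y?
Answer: 283636/95 ≈ 2985.6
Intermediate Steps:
Z = -182/95 (Z = -1456/760 = -1456*1/760 = -182/95 ≈ -1.9158)
M(o) = -5 + 5*o
-1548*Z + M(n(5)) = -1548*(-182/95) + (-5 + 5*5) = 281736/95 + (-5 + 25) = 281736/95 + 20 = 283636/95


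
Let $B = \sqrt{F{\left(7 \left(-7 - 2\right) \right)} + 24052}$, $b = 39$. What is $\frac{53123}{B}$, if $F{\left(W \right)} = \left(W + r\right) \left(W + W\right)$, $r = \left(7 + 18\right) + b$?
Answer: $\frac{7589 \sqrt{23926}}{3418} \approx 343.44$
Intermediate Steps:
$r = 64$ ($r = \left(7 + 18\right) + 39 = 25 + 39 = 64$)
$F{\left(W \right)} = 2 W \left(64 + W\right)$ ($F{\left(W \right)} = \left(W + 64\right) \left(W + W\right) = \left(64 + W\right) 2 W = 2 W \left(64 + W\right)$)
$B = \sqrt{23926}$ ($B = \sqrt{2 \cdot 7 \left(-7 - 2\right) \left(64 + 7 \left(-7 - 2\right)\right) + 24052} = \sqrt{2 \cdot 7 \left(-9\right) \left(64 + 7 \left(-9\right)\right) + 24052} = \sqrt{2 \left(-63\right) \left(64 - 63\right) + 24052} = \sqrt{2 \left(-63\right) 1 + 24052} = \sqrt{-126 + 24052} = \sqrt{23926} \approx 154.68$)
$\frac{53123}{B} = \frac{53123}{\sqrt{23926}} = 53123 \frac{\sqrt{23926}}{23926} = \frac{7589 \sqrt{23926}}{3418}$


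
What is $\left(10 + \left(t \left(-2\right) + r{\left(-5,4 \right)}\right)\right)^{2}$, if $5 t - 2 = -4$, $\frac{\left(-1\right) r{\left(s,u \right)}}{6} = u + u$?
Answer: $\frac{34596}{25} \approx 1383.8$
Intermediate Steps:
$r{\left(s,u \right)} = - 12 u$ ($r{\left(s,u \right)} = - 6 \left(u + u\right) = - 6 \cdot 2 u = - 12 u$)
$t = - \frac{2}{5}$ ($t = \frac{2}{5} + \frac{1}{5} \left(-4\right) = \frac{2}{5} - \frac{4}{5} = - \frac{2}{5} \approx -0.4$)
$\left(10 + \left(t \left(-2\right) + r{\left(-5,4 \right)}\right)\right)^{2} = \left(10 - \frac{236}{5}\right)^{2} = \left(- \frac{186}{5}\right)^{2} = \frac{34596}{25}$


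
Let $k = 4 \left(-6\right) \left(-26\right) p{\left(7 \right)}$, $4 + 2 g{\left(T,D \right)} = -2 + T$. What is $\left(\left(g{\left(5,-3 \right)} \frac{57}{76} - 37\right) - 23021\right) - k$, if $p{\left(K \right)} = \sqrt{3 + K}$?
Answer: $- \frac{184467}{8} - 624 \sqrt{10} \approx -25032.0$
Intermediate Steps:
$g{\left(T,D \right)} = -3 + \frac{T}{2}$ ($g{\left(T,D \right)} = -2 + \frac{-2 + T}{2} = -2 + \left(-1 + \frac{T}{2}\right) = -3 + \frac{T}{2}$)
$k = 624 \sqrt{10}$ ($k = 4 \left(-6\right) \left(-26\right) \sqrt{3 + 7} = \left(-24\right) \left(-26\right) \sqrt{10} = 624 \sqrt{10} \approx 1973.3$)
$\left(\left(g{\left(5,-3 \right)} \frac{57}{76} - 37\right) - 23021\right) - k = \left(\left(\left(-3 + \frac{1}{2} \cdot 5\right) \frac{57}{76} - 37\right) - 23021\right) - 624 \sqrt{10} = \left(\left(\left(-3 + \frac{5}{2}\right) 57 \cdot \frac{1}{76} - 37\right) - 23021\right) - 624 \sqrt{10} = \left(\left(\left(- \frac{1}{2}\right) \frac{3}{4} - 37\right) - 23021\right) - 624 \sqrt{10} = \left(\left(- \frac{3}{8} - 37\right) - 23021\right) - 624 \sqrt{10} = \left(- \frac{299}{8} - 23021\right) - 624 \sqrt{10} = - \frac{184467}{8} - 624 \sqrt{10}$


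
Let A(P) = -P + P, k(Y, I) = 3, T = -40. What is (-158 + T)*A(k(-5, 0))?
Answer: 0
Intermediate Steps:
A(P) = 0
(-158 + T)*A(k(-5, 0)) = (-158 - 40)*0 = -198*0 = 0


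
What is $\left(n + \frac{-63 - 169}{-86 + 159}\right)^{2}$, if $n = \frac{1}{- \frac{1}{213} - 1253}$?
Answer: $\frac{3835823948172841}{379586120020900} \approx 10.105$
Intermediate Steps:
$n = - \frac{213}{266890}$ ($n = \frac{1}{\left(-1\right) \frac{1}{213} - 1253} = \frac{1}{- \frac{1}{213} - 1253} = \frac{1}{- \frac{266890}{213}} = - \frac{213}{266890} \approx -0.00079808$)
$\left(n + \frac{-63 - 169}{-86 + 159}\right)^{2} = \left(- \frac{213}{266890} + \frac{-63 - 169}{-86 + 159}\right)^{2} = \left(- \frac{213}{266890} - \frac{232}{73}\right)^{2} = \left(- \frac{61934029}{19482970}\right)^{2} = \frac{3835823948172841}{379586120020900}$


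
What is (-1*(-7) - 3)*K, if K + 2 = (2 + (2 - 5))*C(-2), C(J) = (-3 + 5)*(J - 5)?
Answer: 48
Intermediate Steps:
C(J) = -10 + 2*J (C(J) = 2*(-5 + J) = -10 + 2*J)
K = 12 (K = -2 + (2 + (2 - 5))*(-10 + 2*(-2)) = -2 + (2 - 3)*(-10 - 4) = -2 - 1*(-14) = -2 + 14 = 12)
(-1*(-7) - 3)*K = (-1*(-7) - 3)*12 = (7 - 3)*12 = 4*12 = 48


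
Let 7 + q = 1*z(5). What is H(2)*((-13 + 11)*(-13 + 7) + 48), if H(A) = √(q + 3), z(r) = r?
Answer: 60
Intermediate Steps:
q = -2 (q = -7 + 1*5 = -7 + 5 = -2)
H(A) = 1 (H(A) = √(-2 + 3) = √1 = 1)
H(2)*((-13 + 11)*(-13 + 7) + 48) = 1*((-13 + 11)*(-13 + 7) + 48) = 1*(-2*(-6) + 48) = 1*(12 + 48) = 1*60 = 60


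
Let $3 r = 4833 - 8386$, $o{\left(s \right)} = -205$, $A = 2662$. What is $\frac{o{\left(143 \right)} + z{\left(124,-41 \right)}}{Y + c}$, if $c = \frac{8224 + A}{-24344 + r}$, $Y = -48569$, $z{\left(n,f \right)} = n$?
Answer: $\frac{6203385}{3719689523} \approx 0.0016677$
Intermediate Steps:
$r = - \frac{3553}{3}$ ($r = \frac{4833 - 8386}{3} = \frac{1}{3} \left(-3553\right) = - \frac{3553}{3} \approx -1184.3$)
$c = - \frac{32658}{76585}$ ($c = \frac{8224 + 2662}{-24344 - \frac{3553}{3}} = \frac{10886}{- \frac{76585}{3}} = 10886 \left(- \frac{3}{76585}\right) = - \frac{32658}{76585} \approx -0.42643$)
$\frac{o{\left(143 \right)} + z{\left(124,-41 \right)}}{Y + c} = \frac{-205 + 124}{-48569 - \frac{32658}{76585}} = - \frac{81}{- \frac{3719689523}{76585}} = \left(-81\right) \left(- \frac{76585}{3719689523}\right) = \frac{6203385}{3719689523}$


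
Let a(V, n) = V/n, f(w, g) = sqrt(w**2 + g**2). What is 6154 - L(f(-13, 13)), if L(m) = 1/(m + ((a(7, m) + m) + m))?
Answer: 6154 - 13*sqrt(2)/1021 ≈ 6154.0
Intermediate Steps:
f(w, g) = sqrt(g**2 + w**2)
L(m) = 1/(3*m + 7/m) (L(m) = 1/(m + ((7/m + m) + m)) = 1/(m + ((m + 7/m) + m)) = 1/(m + (2*m + 7/m)) = 1/(3*m + 7/m))
6154 - L(f(-13, 13)) = 6154 - sqrt(13**2 + (-13)**2)/(7 + 3*(sqrt(13**2 + (-13)**2))**2) = 6154 - sqrt(169 + 169)/(7 + 3*(sqrt(169 + 169))**2) = 6154 - sqrt(338)/(7 + 3*(sqrt(338))**2) = 6154 - 13*sqrt(2)/(7 + 3*(13*sqrt(2))**2) = 6154 - 13*sqrt(2)/(7 + 3*338) = 6154 - 13*sqrt(2)/(7 + 1014) = 6154 - 13*sqrt(2)/1021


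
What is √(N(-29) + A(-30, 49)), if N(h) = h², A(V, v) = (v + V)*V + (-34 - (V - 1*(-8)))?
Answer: √259 ≈ 16.093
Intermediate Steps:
A(V, v) = -42 - V + V*(V + v) (A(V, v) = (V + v)*V + (-34 - (V + 8)) = V*(V + v) + (-34 - (8 + V)) = V*(V + v) + (-34 + (-8 - V)) = V*(V + v) + (-42 - V) = -42 - V + V*(V + v))
√(N(-29) + A(-30, 49)) = √((-29)² + (-42 + (-30)² - 1*(-30) - 30*49)) = √(841 + (-42 + 900 + 30 - 1470)) = √(841 - 582) = √259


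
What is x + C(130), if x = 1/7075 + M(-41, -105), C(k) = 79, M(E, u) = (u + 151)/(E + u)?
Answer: 40638873/516475 ≈ 78.685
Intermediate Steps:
M(E, u) = (151 + u)/(E + u)
x = -162652/516475 (x = 1/7075 + (151 - 105)/(-41 - 105) = 1/7075 + 46/(-146) = 1/7075 - 1/146*46 = 1/7075 - 23/73 = -162652/516475 ≈ -0.31493)
x + C(130) = -162652/516475 + 79 = 40638873/516475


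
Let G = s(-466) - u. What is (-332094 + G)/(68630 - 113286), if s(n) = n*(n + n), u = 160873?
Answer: 58655/44656 ≈ 1.3135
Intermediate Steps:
s(n) = 2*n² (s(n) = n*(2*n) = 2*n²)
G = 273439 (G = 2*(-466)² - 1*160873 = 2*217156 - 160873 = 434312 - 160873 = 273439)
(-332094 + G)/(68630 - 113286) = (-332094 + 273439)/(68630 - 113286) = -58655/(-44656) = -58655*(-1/44656) = 58655/44656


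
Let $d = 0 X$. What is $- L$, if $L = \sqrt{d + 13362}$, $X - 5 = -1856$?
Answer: $- \sqrt{13362} \approx -115.59$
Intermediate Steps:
$X = -1851$ ($X = 5 - 1856 = -1851$)
$d = 0$ ($d = 0 \left(-1851\right) = 0$)
$L = \sqrt{13362}$ ($L = \sqrt{0 + 13362} = \sqrt{13362} \approx 115.59$)
$- L = - \sqrt{13362}$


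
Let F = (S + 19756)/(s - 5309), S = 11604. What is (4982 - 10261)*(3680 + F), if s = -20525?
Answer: -250852167520/12917 ≈ -1.9420e+7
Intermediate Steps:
F = -15680/12917 (F = (11604 + 19756)/(-20525 - 5309) = 31360/(-25834) = 31360*(-1/25834) = -15680/12917 ≈ -1.2139)
(4982 - 10261)*(3680 + F) = (4982 - 10261)*(3680 - 15680/12917) = -5279*47518880/12917 = -250852167520/12917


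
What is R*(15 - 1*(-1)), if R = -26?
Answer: -416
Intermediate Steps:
R*(15 - 1*(-1)) = -26*(15 - 1*(-1)) = -26*(15 + 1) = -26*16 = -416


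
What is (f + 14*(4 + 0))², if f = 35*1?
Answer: 8281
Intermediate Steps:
f = 35
(f + 14*(4 + 0))² = (35 + 14*(4 + 0))² = (35 + 14*4)² = (35 + 56)² = 91² = 8281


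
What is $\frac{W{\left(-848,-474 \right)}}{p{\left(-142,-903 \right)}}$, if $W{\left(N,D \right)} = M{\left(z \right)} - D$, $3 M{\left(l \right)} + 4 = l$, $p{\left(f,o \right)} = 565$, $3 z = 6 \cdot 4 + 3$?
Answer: $\frac{1427}{1695} \approx 0.84189$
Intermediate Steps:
$z = 9$ ($z = \frac{6 \cdot 4 + 3}{3} = \frac{24 + 3}{3} = \frac{1}{3} \cdot 27 = 9$)
$M{\left(l \right)} = - \frac{4}{3} + \frac{l}{3}$
$W{\left(N,D \right)} = \frac{5}{3} - D$ ($W{\left(N,D \right)} = \left(- \frac{4}{3} + \frac{1}{3} \cdot 9\right) - D = \left(- \frac{4}{3} + 3\right) - D = \frac{5}{3} - D$)
$\frac{W{\left(-848,-474 \right)}}{p{\left(-142,-903 \right)}} = \frac{\frac{5}{3} - -474}{565} = \left(\frac{5}{3} + 474\right) \frac{1}{565} = \frac{1427}{3} \cdot \frac{1}{565} = \frac{1427}{1695}$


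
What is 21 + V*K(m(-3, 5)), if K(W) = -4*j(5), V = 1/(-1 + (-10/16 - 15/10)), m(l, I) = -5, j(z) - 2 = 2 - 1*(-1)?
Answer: 137/5 ≈ 27.400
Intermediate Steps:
j(z) = 5 (j(z) = 2 + (2 - 1*(-1)) = 2 + (2 + 1) = 2 + 3 = 5)
V = -8/25 (V = 1/(-1 + (-10*1/16 - 15*⅒)) = 1/(-1 + (-5/8 - 3/2)) = 1/(-1 - 17/8) = 1/(-25/8) = -8/25 ≈ -0.32000)
K(W) = -20 (K(W) = -4*5 = -20)
21 + V*K(m(-3, 5)) = 21 - 8/25*(-20) = 21 + 32/5 = 137/5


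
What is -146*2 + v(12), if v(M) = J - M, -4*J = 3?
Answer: -1219/4 ≈ -304.75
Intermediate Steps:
J = -¾ (J = -¼*3 = -¾ ≈ -0.75000)
v(M) = -¾ - M
-146*2 + v(12) = -146*2 + (-¾ - 1*12) = -292 + (-¾ - 12) = -292 - 51/4 = -1219/4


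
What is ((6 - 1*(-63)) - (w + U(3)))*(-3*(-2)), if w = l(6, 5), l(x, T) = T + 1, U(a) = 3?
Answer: 360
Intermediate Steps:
l(x, T) = 1 + T
w = 6 (w = 1 + 5 = 6)
((6 - 1*(-63)) - (w + U(3)))*(-3*(-2)) = ((6 - 1*(-63)) - (6 + 3))*(-3*(-2)) = ((6 + 63) - 1*9)*6 = (69 - 9)*6 = 60*6 = 360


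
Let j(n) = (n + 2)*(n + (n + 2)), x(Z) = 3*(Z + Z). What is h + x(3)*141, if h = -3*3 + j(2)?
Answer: 2553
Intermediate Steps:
x(Z) = 6*Z (x(Z) = 3*(2*Z) = 6*Z)
j(n) = (2 + n)*(2 + 2*n) (j(n) = (2 + n)*(n + (2 + n)) = (2 + n)*(2 + 2*n))
h = 15 (h = -3*3 + (4 + 2*2² + 6*2) = -9 + (4 + 2*4 + 12) = -9 + (4 + 8 + 12) = -9 + 24 = 15)
h + x(3)*141 = 15 + (6*3)*141 = 15 + 18*141 = 15 + 2538 = 2553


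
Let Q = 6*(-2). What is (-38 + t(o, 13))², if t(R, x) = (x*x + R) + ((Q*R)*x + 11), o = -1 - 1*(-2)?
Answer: 169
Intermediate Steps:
Q = -12
o = 1 (o = -1 + 2 = 1)
t(R, x) = 11 + R + x² - 12*R*x (t(R, x) = (x*x + R) + ((-12*R)*x + 11) = (x² + R) + (-12*R*x + 11) = (R + x²) + (11 - 12*R*x) = 11 + R + x² - 12*R*x)
(-38 + t(o, 13))² = (-38 + (11 + 1 + 13² - 12*1*13))² = (-38 + (11 + 1 + 169 - 156))² = (-38 + 25)² = (-13)² = 169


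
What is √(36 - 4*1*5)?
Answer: 4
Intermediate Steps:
√(36 - 4*1*5) = √(36 - 4*5) = √(36 - 20) = √16 = 4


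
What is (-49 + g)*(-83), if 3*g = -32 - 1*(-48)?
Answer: 10873/3 ≈ 3624.3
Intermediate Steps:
g = 16/3 (g = (-32 - 1*(-48))/3 = (-32 + 48)/3 = (1/3)*16 = 16/3 ≈ 5.3333)
(-49 + g)*(-83) = (-49 + 16/3)*(-83) = -131/3*(-83) = 10873/3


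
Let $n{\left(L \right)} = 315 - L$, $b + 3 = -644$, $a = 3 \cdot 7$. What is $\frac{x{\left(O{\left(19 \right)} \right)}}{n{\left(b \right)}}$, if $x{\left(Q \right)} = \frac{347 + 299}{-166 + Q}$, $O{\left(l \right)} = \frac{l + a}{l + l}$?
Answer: $- \frac{6137}{1507454} \approx -0.0040711$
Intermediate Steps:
$a = 21$
$b = -647$ ($b = -3 - 644 = -647$)
$O{\left(l \right)} = \frac{21 + l}{2 l}$ ($O{\left(l \right)} = \frac{l + 21}{l + l} = \frac{21 + l}{2 l}$)
$x{\left(Q \right)} = \frac{646}{-166 + Q}$
$\frac{x{\left(O{\left(19 \right)} \right)}}{n{\left(b \right)}} = \frac{646 \frac{1}{-166 + \frac{21 + 19}{2 \cdot 19}}}{315 - -647} = \frac{646 \frac{1}{-166 + \frac{1}{2} \cdot \frac{1}{19} \cdot 40}}{315 + 647} = \frac{646 \frac{1}{-166 + \frac{20}{19}}}{962} = \frac{646}{- \frac{3134}{19}} \cdot \frac{1}{962} = 646 \left(- \frac{19}{3134}\right) \frac{1}{962} = \left(- \frac{6137}{1567}\right) \frac{1}{962} = - \frac{6137}{1507454}$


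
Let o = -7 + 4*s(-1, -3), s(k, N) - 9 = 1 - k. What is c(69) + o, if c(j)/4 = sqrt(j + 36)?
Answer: 37 + 4*sqrt(105) ≈ 77.988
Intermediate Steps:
s(k, N) = 10 - k (s(k, N) = 9 + (1 - k) = 10 - k)
c(j) = 4*sqrt(36 + j) (c(j) = 4*sqrt(j + 36) = 4*sqrt(36 + j))
o = 37 (o = -7 + 4*(10 - 1*(-1)) = -7 + 4*(10 + 1) = -7 + 4*11 = -7 + 44 = 37)
c(69) + o = 4*sqrt(36 + 69) + 37 = 4*sqrt(105) + 37 = 37 + 4*sqrt(105)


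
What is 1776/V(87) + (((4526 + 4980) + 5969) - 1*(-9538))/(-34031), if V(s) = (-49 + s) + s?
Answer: 57312431/4253875 ≈ 13.473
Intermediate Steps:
V(s) = -49 + 2*s
1776/V(87) + (((4526 + 4980) + 5969) - 1*(-9538))/(-34031) = 1776/(-49 + 2*87) + (((4526 + 4980) + 5969) - 1*(-9538))/(-34031) = 1776/(-49 + 174) + ((9506 + 5969) + 9538)*(-1/34031) = 1776/125 + (15475 + 9538)*(-1/34031) = 1776*(1/125) + 25013*(-1/34031) = 1776/125 - 25013/34031 = 57312431/4253875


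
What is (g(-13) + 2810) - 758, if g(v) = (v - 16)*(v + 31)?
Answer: 1530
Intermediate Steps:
g(v) = (-16 + v)*(31 + v)
(g(-13) + 2810) - 758 = ((-496 + (-13)² + 15*(-13)) + 2810) - 758 = ((-496 + 169 - 195) + 2810) - 758 = (-522 + 2810) - 758 = 2288 - 758 = 1530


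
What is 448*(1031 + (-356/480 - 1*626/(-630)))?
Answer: 4158008/9 ≈ 4.6200e+5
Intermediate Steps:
448*(1031 + (-356/480 - 1*626/(-630))) = 448*(1031 + (-356*1/480 - 626*(-1/630))) = 448*(1031 + (-89/120 + 313/315)) = 448*(1031 + 127/504) = 448*(519751/504) = 4158008/9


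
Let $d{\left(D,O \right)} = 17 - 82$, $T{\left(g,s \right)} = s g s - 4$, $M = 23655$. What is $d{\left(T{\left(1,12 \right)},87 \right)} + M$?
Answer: $23590$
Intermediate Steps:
$T{\left(g,s \right)} = -4 + g s^{2}$ ($T{\left(g,s \right)} = g s s + \left(-4 + 0\right) = g s^{2} - 4 = -4 + g s^{2}$)
$d{\left(D,O \right)} = -65$
$d{\left(T{\left(1,12 \right)},87 \right)} + M = -65 + 23655 = 23590$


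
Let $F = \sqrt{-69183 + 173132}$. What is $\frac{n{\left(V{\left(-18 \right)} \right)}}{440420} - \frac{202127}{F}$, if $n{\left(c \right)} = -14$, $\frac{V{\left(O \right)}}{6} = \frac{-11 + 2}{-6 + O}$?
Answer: $- \frac{7}{220210} - \frac{202127 \sqrt{103949}}{103949} \approx -626.92$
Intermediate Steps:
$V{\left(O \right)} = - \frac{54}{-6 + O}$ ($V{\left(O \right)} = 6 \frac{-11 + 2}{-6 + O} = 6 \left(- \frac{9}{-6 + O}\right) = - \frac{54}{-6 + O}$)
$F = \sqrt{103949} \approx 322.41$
$\frac{n{\left(V{\left(-18 \right)} \right)}}{440420} - \frac{202127}{F} = - \frac{14}{440420} - \frac{202127}{\sqrt{103949}} = \left(-14\right) \frac{1}{440420} - 202127 \frac{\sqrt{103949}}{103949} = - \frac{7}{220210} - \frac{202127 \sqrt{103949}}{103949}$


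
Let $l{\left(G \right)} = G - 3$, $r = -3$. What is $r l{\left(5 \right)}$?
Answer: $-6$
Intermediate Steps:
$l{\left(G \right)} = -3 + G$ ($l{\left(G \right)} = G - 3 = -3 + G$)
$r l{\left(5 \right)} = - 3 \left(-3 + 5\right) = \left(-3\right) 2 = -6$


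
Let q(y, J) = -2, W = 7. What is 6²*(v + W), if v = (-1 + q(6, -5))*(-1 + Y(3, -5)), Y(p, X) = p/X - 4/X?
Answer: 1692/5 ≈ 338.40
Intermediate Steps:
Y(p, X) = -4/X + p/X
v = 12/5 (v = (-1 - 2)*(-1 + (-4 + 3)/(-5)) = -3*(-1 - ⅕*(-1)) = -3*(-1 + ⅕) = -3*(-⅘) = 12/5 ≈ 2.4000)
6²*(v + W) = 6²*(12/5 + 7) = 36*(47/5) = 1692/5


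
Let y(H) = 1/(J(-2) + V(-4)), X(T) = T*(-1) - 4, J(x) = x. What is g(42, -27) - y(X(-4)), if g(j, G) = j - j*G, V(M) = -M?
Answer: 2351/2 ≈ 1175.5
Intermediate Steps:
g(j, G) = j - G*j
X(T) = -4 - T (X(T) = -T - 4 = -4 - T)
y(H) = ½ (y(H) = 1/(-2 - 1*(-4)) = 1/(-2 + 4) = 1/2 = ½)
g(42, -27) - y(X(-4)) = 42*(1 - 1*(-27)) - 1*½ = 42*(1 + 27) - ½ = 42*28 - ½ = 1176 - ½ = 2351/2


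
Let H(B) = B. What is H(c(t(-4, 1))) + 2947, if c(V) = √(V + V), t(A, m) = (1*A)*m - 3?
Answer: 2947 + I*√14 ≈ 2947.0 + 3.7417*I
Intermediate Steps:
t(A, m) = -3 + A*m (t(A, m) = A*m - 3 = -3 + A*m)
c(V) = √2*√V (c(V) = √(2*V) = √2*√V)
H(c(t(-4, 1))) + 2947 = √2*√(-3 - 4*1) + 2947 = √2*√(-3 - 4) + 2947 = √2*√(-7) + 2947 = √2*(I*√7) + 2947 = I*√14 + 2947 = 2947 + I*√14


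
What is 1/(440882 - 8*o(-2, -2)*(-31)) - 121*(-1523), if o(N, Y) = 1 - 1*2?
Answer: 81201355423/440634 ≈ 1.8428e+5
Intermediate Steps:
o(N, Y) = -1 (o(N, Y) = 1 - 2 = -1)
1/(440882 - 8*o(-2, -2)*(-31)) - 121*(-1523) = 1/(440882 - 8*(-1)*(-31)) - 121*(-1523) = 1/(440882 + 8*(-31)) + 184283 = 1/(440882 - 248) + 184283 = 1/440634 + 184283 = 81201355423/440634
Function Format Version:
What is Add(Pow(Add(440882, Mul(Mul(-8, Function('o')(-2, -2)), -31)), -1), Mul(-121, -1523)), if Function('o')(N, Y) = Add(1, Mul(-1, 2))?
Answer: Rational(81201355423, 440634) ≈ 1.8428e+5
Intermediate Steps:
Function('o')(N, Y) = -1 (Function('o')(N, Y) = Add(1, -2) = -1)
Add(Pow(Add(440882, Mul(Mul(-8, Function('o')(-2, -2)), -31)), -1), Mul(-121, -1523)) = Add(Pow(Add(440882, Mul(Mul(-8, -1), -31)), -1), Mul(-121, -1523)) = Add(Pow(Add(440882, Mul(8, -31)), -1), 184283) = Add(Pow(Add(440882, -248), -1), 184283) = Add(Pow(440634, -1), 184283) = Add(Rational(1, 440634), 184283) = Rational(81201355423, 440634)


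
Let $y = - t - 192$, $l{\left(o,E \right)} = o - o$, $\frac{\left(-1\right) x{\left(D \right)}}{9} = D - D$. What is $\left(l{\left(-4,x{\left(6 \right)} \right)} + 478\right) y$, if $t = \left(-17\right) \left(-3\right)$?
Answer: $-116154$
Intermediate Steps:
$t = 51$
$x{\left(D \right)} = 0$ ($x{\left(D \right)} = - 9 \left(D - D\right) = \left(-9\right) 0 = 0$)
$l{\left(o,E \right)} = 0$
$y = -243$ ($y = \left(-1\right) 51 - 192 = -51 - 192 = -243$)
$\left(l{\left(-4,x{\left(6 \right)} \right)} + 478\right) y = \left(0 + 478\right) \left(-243\right) = 478 \left(-243\right) = -116154$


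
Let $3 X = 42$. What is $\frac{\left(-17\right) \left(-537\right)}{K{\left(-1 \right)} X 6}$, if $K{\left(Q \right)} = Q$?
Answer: $- \frac{3043}{28} \approx -108.68$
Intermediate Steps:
$X = 14$ ($X = \frac{1}{3} \cdot 42 = 14$)
$\frac{\left(-17\right) \left(-537\right)}{K{\left(-1 \right)} X 6} = \frac{\left(-17\right) \left(-537\right)}{\left(-1\right) 14 \cdot 6} = \frac{9129}{\left(-14\right) 6} = \frac{9129}{-84} = 9129 \left(- \frac{1}{84}\right) = - \frac{3043}{28}$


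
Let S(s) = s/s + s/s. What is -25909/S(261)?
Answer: -25909/2 ≈ -12955.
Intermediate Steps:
S(s) = 2 (S(s) = 1 + 1 = 2)
-25909/S(261) = -25909/2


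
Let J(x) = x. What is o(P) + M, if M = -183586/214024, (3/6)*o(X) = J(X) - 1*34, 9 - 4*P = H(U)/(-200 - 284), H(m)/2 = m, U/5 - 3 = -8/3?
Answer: -624966800/9711339 ≈ -64.354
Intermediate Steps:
U = 5/3 (U = 15 + 5*(-8/3) = 15 - 40/3 = 5/3 ≈ 1.6667)
H(m) = 2*m
P = 6539/2904 (P = 9/4 - 2*(5/3)/(4*(-200 - 284)) = 9/4 - 5/(6*(-484)) = 9/4 - 5*(-1)/(6*484) = 9/4 - ¼*(-5/726) = 9/4 + 5/2904 = 6539/2904 ≈ 2.2517)
o(X) = -68 + 2*X (o(X) = 2*(X - 1*34) = 2*(X - 34) = 2*(-34 + X) = -68 + 2*X)
M = -91793/107012 (M = -183586*1/214024 = -91793/107012 ≈ -0.85778)
o(P) + M = (-68 + 2*(6539/2904)) - 91793/107012 = (-68 + 6539/1452) - 91793/107012 = -92197/1452 - 91793/107012 = -624966800/9711339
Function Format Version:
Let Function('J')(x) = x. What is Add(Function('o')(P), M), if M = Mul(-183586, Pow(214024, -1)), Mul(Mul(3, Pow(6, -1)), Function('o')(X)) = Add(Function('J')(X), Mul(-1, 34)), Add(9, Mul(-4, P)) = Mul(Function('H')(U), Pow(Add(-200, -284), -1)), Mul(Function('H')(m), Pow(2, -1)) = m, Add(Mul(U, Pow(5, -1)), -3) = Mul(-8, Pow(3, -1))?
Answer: Rational(-624966800, 9711339) ≈ -64.354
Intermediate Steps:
U = Rational(5, 3) (U = Add(15, Mul(5, Mul(-8, Pow(3, -1)))) = Add(15, Mul(5, Mul(-8, Rational(1, 3)))) = Add(15, Mul(5, Rational(-8, 3))) = Add(15, Rational(-40, 3)) = Rational(5, 3) ≈ 1.6667)
Function('H')(m) = Mul(2, m)
P = Rational(6539, 2904) (P = Add(Rational(9, 4), Mul(Rational(-1, 4), Mul(Mul(2, Rational(5, 3)), Pow(Add(-200, -284), -1)))) = Add(Rational(9, 4), Mul(Rational(-1, 4), Mul(Rational(10, 3), Pow(-484, -1)))) = Add(Rational(9, 4), Mul(Rational(-1, 4), Mul(Rational(10, 3), Rational(-1, 484)))) = Add(Rational(9, 4), Mul(Rational(-1, 4), Rational(-5, 726))) = Add(Rational(9, 4), Rational(5, 2904)) = Rational(6539, 2904) ≈ 2.2517)
Function('o')(X) = Add(-68, Mul(2, X)) (Function('o')(X) = Mul(2, Add(X, Mul(-1, 34))) = Mul(2, Add(X, -34)) = Mul(2, Add(-34, X)) = Add(-68, Mul(2, X)))
M = Rational(-91793, 107012) (M = Mul(-183586, Rational(1, 214024)) = Rational(-91793, 107012) ≈ -0.85778)
Add(Function('o')(P), M) = Add(Add(-68, Mul(2, Rational(6539, 2904))), Rational(-91793, 107012)) = Add(Add(-68, Rational(6539, 1452)), Rational(-91793, 107012)) = Add(Rational(-92197, 1452), Rational(-91793, 107012)) = Rational(-624966800, 9711339)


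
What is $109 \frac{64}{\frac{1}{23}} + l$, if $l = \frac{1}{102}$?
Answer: $\frac{16365697}{102} \approx 1.6045 \cdot 10^{5}$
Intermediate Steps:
$l = \frac{1}{102} \approx 0.0098039$
$109 \frac{64}{\frac{1}{23}} + l = 109 \frac{64}{\frac{1}{23}} + \frac{1}{102} = 109 \cdot 64 \frac{1}{\frac{1}{23}} + \frac{1}{102} = 109 \cdot 64 \cdot 23 + \frac{1}{102} = 109 \cdot 1472 + \frac{1}{102} = 160448 + \frac{1}{102} = \frac{16365697}{102}$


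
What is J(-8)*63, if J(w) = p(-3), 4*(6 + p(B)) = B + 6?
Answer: -1323/4 ≈ -330.75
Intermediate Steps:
p(B) = -9/2 + B/4 (p(B) = -6 + (B + 6)/4 = -6 + (6 + B)/4 = -6 + (3/2 + B/4) = -9/2 + B/4)
J(w) = -21/4 (J(w) = -9/2 + (¼)*(-3) = -9/2 - ¾ = -21/4)
J(-8)*63 = -21/4*63 = -1323/4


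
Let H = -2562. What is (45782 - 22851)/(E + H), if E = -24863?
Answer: -22931/27425 ≈ -0.83613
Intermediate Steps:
(45782 - 22851)/(E + H) = (45782 - 22851)/(-24863 - 2562) = 22931/(-27425) = 22931*(-1/27425) = -22931/27425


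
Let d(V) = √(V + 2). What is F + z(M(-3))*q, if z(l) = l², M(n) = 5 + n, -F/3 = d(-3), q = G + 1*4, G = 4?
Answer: 32 - 3*I ≈ 32.0 - 3.0*I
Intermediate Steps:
q = 8 (q = 4 + 1*4 = 4 + 4 = 8)
d(V) = √(2 + V)
F = -3*I (F = -3*√(2 - 3) = -3*I ≈ -3.0*I)
F + z(M(-3))*q = -3*I + (5 - 3)²*8 = -3*I + 2²*8 = -3*I + 4*8 = -3*I + 32 = 32 - 3*I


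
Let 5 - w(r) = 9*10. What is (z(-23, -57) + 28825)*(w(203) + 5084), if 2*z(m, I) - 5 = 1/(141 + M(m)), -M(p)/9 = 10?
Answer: 7349544797/51 ≈ 1.4411e+8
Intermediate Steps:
w(r) = -85 (w(r) = 5 - 9*10 = 5 - 1*90 = 5 - 90 = -85)
M(p) = -90 (M(p) = -9*10 = -90)
z(m, I) = 128/51 (z(m, I) = 5/2 + 1/(2*(141 - 90)) = 5/2 + (½)/51 = 5/2 + (½)*(1/51) = 5/2 + 1/102 = 128/51)
(z(-23, -57) + 28825)*(w(203) + 5084) = (128/51 + 28825)*(-85 + 5084) = (1470203/51)*4999 = 7349544797/51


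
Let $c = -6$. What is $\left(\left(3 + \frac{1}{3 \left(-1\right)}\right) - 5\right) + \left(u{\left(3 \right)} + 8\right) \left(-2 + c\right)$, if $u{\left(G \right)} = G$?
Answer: $- \frac{271}{3} \approx -90.333$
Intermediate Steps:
$\left(\left(3 + \frac{1}{3 \left(-1\right)}\right) - 5\right) + \left(u{\left(3 \right)} + 8\right) \left(-2 + c\right) = \left(\left(3 + \frac{1}{3 \left(-1\right)}\right) - 5\right) + \left(3 + 8\right) \left(-2 - 6\right) = \left(\left(3 + \frac{1}{-3}\right) - 5\right) + 11 \left(-8\right) = \left(\left(3 - \frac{1}{3}\right) - 5\right) - 88 = \left(\frac{8}{3} - 5\right) - 88 = - \frac{7}{3} - 88 = - \frac{271}{3}$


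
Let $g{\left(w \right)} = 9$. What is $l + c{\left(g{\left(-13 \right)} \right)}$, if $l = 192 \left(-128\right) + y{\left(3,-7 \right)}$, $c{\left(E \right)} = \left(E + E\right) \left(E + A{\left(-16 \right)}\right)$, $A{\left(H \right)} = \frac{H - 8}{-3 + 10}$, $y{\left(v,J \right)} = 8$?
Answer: $- \frac{171274}{7} \approx -24468.0$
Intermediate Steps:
$A{\left(H \right)} = - \frac{8}{7} + \frac{H}{7}$ ($A{\left(H \right)} = \frac{-8 + H}{7} = \left(-8 + H\right) \frac{1}{7} = - \frac{8}{7} + \frac{H}{7}$)
$c{\left(E \right)} = 2 E \left(- \frac{24}{7} + E\right)$ ($c{\left(E \right)} = \left(E + E\right) \left(E + \left(- \frac{8}{7} + \frac{1}{7} \left(-16\right)\right)\right) = 2 E \left(E - \frac{24}{7}\right) = 2 E \left(- \frac{24}{7} + E\right)$)
$l = -24568$ ($l = 192 \left(-128\right) + 8 = -24576 + 8 = -24568$)
$l + c{\left(g{\left(-13 \right)} \right)} = -24568 + \frac{2}{7} \cdot 9 \left(-24 + 7 \cdot 9\right) = -24568 + \frac{2}{7} \cdot 9 \left(-24 + 63\right) = -24568 + \frac{2}{7} \cdot 9 \cdot 39 = -24568 + \frac{702}{7} = - \frac{171274}{7}$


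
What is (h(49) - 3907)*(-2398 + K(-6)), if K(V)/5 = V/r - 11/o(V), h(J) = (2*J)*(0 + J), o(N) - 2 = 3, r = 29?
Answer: -62552445/29 ≈ -2.1570e+6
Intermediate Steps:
o(N) = 5 (o(N) = 2 + 3 = 5)
h(J) = 2*J**2 (h(J) = (2*J)*J = 2*J**2)
K(V) = -11 + 5*V/29 (K(V) = 5*(V/29 - 11/5) = 5*(-11/5 + V/29) = -11 + 5*V/29)
(h(49) - 3907)*(-2398 + K(-6)) = (2*49**2 - 3907)*(-2398 + (-11 + (5/29)*(-6))) = (2*2401 - 3907)*(-2398 + (-11 - 30/29)) = (4802 - 3907)*(-2398 - 349/29) = 895*(-69891/29) = -62552445/29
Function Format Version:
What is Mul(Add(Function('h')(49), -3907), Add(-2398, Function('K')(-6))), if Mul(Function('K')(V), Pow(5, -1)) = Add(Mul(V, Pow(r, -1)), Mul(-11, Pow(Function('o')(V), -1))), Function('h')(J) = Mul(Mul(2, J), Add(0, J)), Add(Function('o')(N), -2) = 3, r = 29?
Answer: Rational(-62552445, 29) ≈ -2.1570e+6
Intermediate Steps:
Function('o')(N) = 5 (Function('o')(N) = Add(2, 3) = 5)
Function('h')(J) = Mul(2, Pow(J, 2)) (Function('h')(J) = Mul(Mul(2, J), J) = Mul(2, Pow(J, 2)))
Function('K')(V) = Add(-11, Mul(Rational(5, 29), V)) (Function('K')(V) = Mul(5, Add(Mul(V, Pow(29, -1)), Mul(-11, Pow(5, -1)))) = Mul(5, Add(Mul(V, Rational(1, 29)), Mul(-11, Rational(1, 5)))) = Mul(5, Add(Mul(Rational(1, 29), V), Rational(-11, 5))) = Mul(5, Add(Rational(-11, 5), Mul(Rational(1, 29), V))) = Add(-11, Mul(Rational(5, 29), V)))
Mul(Add(Function('h')(49), -3907), Add(-2398, Function('K')(-6))) = Mul(Add(Mul(2, Pow(49, 2)), -3907), Add(-2398, Add(-11, Mul(Rational(5, 29), -6)))) = Mul(Add(Mul(2, 2401), -3907), Add(-2398, Add(-11, Rational(-30, 29)))) = Mul(Add(4802, -3907), Add(-2398, Rational(-349, 29))) = Mul(895, Rational(-69891, 29)) = Rational(-62552445, 29)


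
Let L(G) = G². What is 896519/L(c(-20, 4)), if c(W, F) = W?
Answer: 896519/400 ≈ 2241.3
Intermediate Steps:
896519/L(c(-20, 4)) = 896519/((-20)²) = 896519/400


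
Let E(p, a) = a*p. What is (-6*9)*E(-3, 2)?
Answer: 324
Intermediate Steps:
(-6*9)*E(-3, 2) = (-6*9)*(2*(-3)) = -54*(-6) = 324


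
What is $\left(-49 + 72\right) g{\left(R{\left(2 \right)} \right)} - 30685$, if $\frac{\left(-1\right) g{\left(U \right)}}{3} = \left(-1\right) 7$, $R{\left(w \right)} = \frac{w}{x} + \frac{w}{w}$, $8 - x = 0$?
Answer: $-30202$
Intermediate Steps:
$x = 8$ ($x = 8 - 0 = 8 + 0 = 8$)
$R{\left(w \right)} = 1 + \frac{w}{8}$ ($R{\left(w \right)} = \frac{w}{8} + \frac{w}{w} = w \frac{1}{8} + 1 = \frac{w}{8} + 1 = 1 + \frac{w}{8}$)
$g{\left(U \right)} = 21$ ($g{\left(U \right)} = - 3 \left(\left(-1\right) 7\right) = \left(-3\right) \left(-7\right) = 21$)
$\left(-49 + 72\right) g{\left(R{\left(2 \right)} \right)} - 30685 = \left(-49 + 72\right) 21 - 30685 = 23 \cdot 21 - 30685 = 483 - 30685 = -30202$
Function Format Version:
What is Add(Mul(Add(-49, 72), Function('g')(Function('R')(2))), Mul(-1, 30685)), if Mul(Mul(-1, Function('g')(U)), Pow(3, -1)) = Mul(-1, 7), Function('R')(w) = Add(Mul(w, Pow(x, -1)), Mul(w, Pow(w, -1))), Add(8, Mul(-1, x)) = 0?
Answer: -30202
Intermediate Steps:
x = 8 (x = Add(8, Mul(-1, 0)) = Add(8, 0) = 8)
Function('R')(w) = Add(1, Mul(Rational(1, 8), w)) (Function('R')(w) = Add(Mul(w, Pow(8, -1)), Mul(w, Pow(w, -1))) = Add(Mul(w, Rational(1, 8)), 1) = Add(Mul(Rational(1, 8), w), 1) = Add(1, Mul(Rational(1, 8), w)))
Function('g')(U) = 21 (Function('g')(U) = Mul(-3, Mul(-1, 7)) = Mul(-3, -7) = 21)
Add(Mul(Add(-49, 72), Function('g')(Function('R')(2))), Mul(-1, 30685)) = Add(Mul(Add(-49, 72), 21), Mul(-1, 30685)) = Add(Mul(23, 21), -30685) = Add(483, -30685) = -30202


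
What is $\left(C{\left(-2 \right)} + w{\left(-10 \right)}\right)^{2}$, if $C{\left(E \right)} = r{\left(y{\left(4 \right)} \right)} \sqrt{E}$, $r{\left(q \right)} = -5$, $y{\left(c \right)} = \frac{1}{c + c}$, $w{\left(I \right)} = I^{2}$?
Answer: $9950 - 1000 i \sqrt{2} \approx 9950.0 - 1414.2 i$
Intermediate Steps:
$y{\left(c \right)} = \frac{1}{2 c}$
$C{\left(E \right)} = - 5 \sqrt{E}$
$\left(C{\left(-2 \right)} + w{\left(-10 \right)}\right)^{2} = \left(- 5 \sqrt{-2} + \left(-10\right)^{2}\right)^{2} = \left(- 5 i \sqrt{2} + 100\right)^{2} = \left(100 - 5 i \sqrt{2}\right)^{2}$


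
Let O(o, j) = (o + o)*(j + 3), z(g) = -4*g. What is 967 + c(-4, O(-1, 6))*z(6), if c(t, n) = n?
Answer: 1399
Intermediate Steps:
O(o, j) = 2*o*(3 + j) (O(o, j) = (2*o)*(3 + j) = 2*o*(3 + j))
967 + c(-4, O(-1, 6))*z(6) = 967 + (2*(-1)*(3 + 6))*(-4*6) = 967 + (2*(-1)*9)*(-24) = 967 - 18*(-24) = 967 + 432 = 1399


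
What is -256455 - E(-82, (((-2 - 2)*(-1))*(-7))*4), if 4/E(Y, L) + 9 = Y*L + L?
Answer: -2324251669/9063 ≈ -2.5646e+5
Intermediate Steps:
E(Y, L) = 4/(-9 + L + L*Y) (E(Y, L) = 4/(-9 + (Y*L + L)) = 4/(-9 + (L*Y + L)) = 4/(-9 + (L + L*Y)) = 4/(-9 + L + L*Y))
-256455 - E(-82, (((-2 - 2)*(-1))*(-7))*4) = -256455 - 4/(-9 + (((-2 - 2)*(-1))*(-7))*4 + ((((-2 - 2)*(-1))*(-7))*4)*(-82)) = -256455 - 4/(-9 + (-4*(-1)*(-7))*4 + ((-4*(-1)*(-7))*4)*(-82)) = -256455 - 4/(-9 + (4*(-7))*4 + ((4*(-7))*4)*(-82)) = -256455 - 4/(-9 - 28*4 - 28*4*(-82)) = -256455 - 4/(-9 - 112 - 112*(-82)) = -256455 - 4/(-9 - 112 + 9184) = -256455 - 4/9063 = -2324251669/9063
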